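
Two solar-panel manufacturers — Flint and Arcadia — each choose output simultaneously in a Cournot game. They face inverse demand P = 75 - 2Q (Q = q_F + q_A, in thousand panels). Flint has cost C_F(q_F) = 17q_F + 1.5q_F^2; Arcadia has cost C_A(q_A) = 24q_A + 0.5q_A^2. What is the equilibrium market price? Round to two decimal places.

Flint's profit: π_F = (75 - 2Q)q_F - (17q_F + (3/2)q_F²). Setting ∂π_F/∂q_F = 0: 58 - 7q_F - 2(q_A) = 0.
Arcadia's first-order condition: 51 - 5q_A - 2(q_F) = 0.
So q_F = (58 - 2q_A)/7 and q_A = (51 - 2q_F)/5.
Substituting one into the other gives q_F = 188/31 and q_A = 241/31.
Total output Q = 429/31, so price P = 75 - 2·(429/31) = 1467/31.

47.32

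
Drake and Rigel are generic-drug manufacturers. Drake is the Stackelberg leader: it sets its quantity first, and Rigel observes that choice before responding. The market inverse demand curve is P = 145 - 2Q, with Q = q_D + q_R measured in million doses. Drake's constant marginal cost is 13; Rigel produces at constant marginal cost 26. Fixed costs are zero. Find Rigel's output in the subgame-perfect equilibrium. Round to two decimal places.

11.63

The follower Rigel best-responds to any q_D: π_R = (145 - 2Q)q_R - 26q_R.
∂π_R/∂q_R = 119 - 2q_D - 4q_R = 0 gives the reaction function q_R = (119 - 2q_D)/4.
Drake substitutes q_R(q_D) into its own profit: π_D = q_D(145 - 2q_D - (119 - 2q_D)/2) - 13q_D = (171/2 - q_D)q_D - 13q_D.
The leader's first-order condition 145/2 - 2q_D = 0 yields q_D = 145/4.
Then q_R = (119 - 2·(145/4))/4 = 93/8.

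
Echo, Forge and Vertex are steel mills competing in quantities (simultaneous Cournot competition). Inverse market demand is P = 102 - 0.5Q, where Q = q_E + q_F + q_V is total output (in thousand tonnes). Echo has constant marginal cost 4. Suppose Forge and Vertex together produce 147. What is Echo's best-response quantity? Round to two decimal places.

With rivals' combined output fixed at 147, Echo's profit is π_E = (102 - (1/2)·147 - (1/2)q_E)q_E - (4q_E) = (57/2 - (1/2)q_E)q_E - (4q_E).
∂π_E/∂q_E = 49/2 - q_E = 0, so q_E = 49/2.

24.50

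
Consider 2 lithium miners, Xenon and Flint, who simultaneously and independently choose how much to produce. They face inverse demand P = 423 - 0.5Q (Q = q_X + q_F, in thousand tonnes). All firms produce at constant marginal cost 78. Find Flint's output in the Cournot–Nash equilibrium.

Each firm earns π_i = (423 - 0.5Q)q_i - 78q_i.
Setting ∂π_i/∂q_i = 0 with rivals' quantities fixed: 345 - q_i - (1/2)q_j = 0.
By symmetry each firm produces the same amount; substituting q_j = q_i yields q_i = 345/(3/2) = 230.

230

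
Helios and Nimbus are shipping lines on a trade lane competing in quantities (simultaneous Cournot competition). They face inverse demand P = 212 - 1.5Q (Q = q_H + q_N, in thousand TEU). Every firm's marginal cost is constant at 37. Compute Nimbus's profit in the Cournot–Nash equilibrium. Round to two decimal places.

2268.52

Each firm earns π_i = (212 - 1.5Q)q_i - 37q_i.
Setting ∂π_i/∂q_i = 0 with rivals' quantities fixed: 175 - 3q_i - (3/2)q_j = 0.
With identical firms every q_j equals q_i, so q_j = q_i and 175 = (9/2)q_i, giving q_i = 350/9.
Price P = 212 - (3/2)·(700/9) = 286/3.
Nimbus's profit: (286/3 - 37)·(350/9) = 2268.5185.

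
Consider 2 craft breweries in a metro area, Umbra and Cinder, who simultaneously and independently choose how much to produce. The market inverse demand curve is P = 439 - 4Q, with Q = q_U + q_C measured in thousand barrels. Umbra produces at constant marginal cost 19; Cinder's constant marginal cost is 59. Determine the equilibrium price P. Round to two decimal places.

Umbra's profit: π_U = (439 - 4Q)q_U - (19q_U). Setting ∂π_U/∂q_U = 0: 420 - 8q_U - 4(q_C) = 0.
Cinder's profit: π_C = (439 - 4Q)q_C - (59q_C). Setting ∂π_C/∂q_C = 0: 380 - 8q_C - 4(q_U) = 0.
Best responses: q_U = (420 - 4q_C)/8, q_C = (380 - 4q_U)/8.
Solving the pair: q_U = 115/3, q_C = 85/3.
Total output Q = 200/3, so price P = 439 - 4·(200/3) = 517/3.

172.33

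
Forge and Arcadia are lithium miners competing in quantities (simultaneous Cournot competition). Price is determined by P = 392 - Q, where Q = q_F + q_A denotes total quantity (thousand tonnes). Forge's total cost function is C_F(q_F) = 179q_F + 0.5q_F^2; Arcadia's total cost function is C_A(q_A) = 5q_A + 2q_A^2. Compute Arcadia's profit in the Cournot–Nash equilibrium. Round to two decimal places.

9329.11

Forge's profit: π_F = (392 - Q)q_F - (179q_F + (1/2)q_F²). Setting ∂π_F/∂q_F = 0: 213 - 3q_F - (q_A) = 0.
Arcadia's profit: π_A = (392 - Q)q_A - (5q_A + 2q_A²). Setting ∂π_A/∂q_A = 0: 387 - 6q_A - (q_F) = 0.
So q_F = (213 - q_A)/3 and q_A = (387 - q_F)/6.
Solving the pair: q_F = 891/17, q_A = 948/17.
Price P = 392 - 1839/17 = 283.8235.
Arcadia's profit: 283.8235·(948/17) - 5·(948/17) - 2(948/17)² = 9329.1073.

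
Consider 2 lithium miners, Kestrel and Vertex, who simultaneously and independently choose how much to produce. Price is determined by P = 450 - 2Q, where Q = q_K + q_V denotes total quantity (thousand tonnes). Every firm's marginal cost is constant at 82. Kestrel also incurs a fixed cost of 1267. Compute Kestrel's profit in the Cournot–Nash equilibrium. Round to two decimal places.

6256.56

A representative firm's profit is π_i = q_i(450 - 2Q) - 82q_i.
Setting ∂π_i/∂q_i = 0 with rivals' quantities fixed: 368 - 4q_i - 2q_j = 0.
With identical firms every q_j equals q_i, so q_j = q_i and 368 = 6q_i, giving q_i = 184/3.
Price P = 450 - 2·(368/3) = 614/3.
Kestrel's profit: (614/3 - 82)·(184/3) - 1267 = 6256.5556.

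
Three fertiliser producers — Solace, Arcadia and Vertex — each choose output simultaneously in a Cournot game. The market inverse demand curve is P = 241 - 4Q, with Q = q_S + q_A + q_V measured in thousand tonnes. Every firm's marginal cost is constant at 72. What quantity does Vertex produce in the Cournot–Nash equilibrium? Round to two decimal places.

10.56

Each firm earns π_i = (241 - 4Q)q_i - 72q_i.
Setting ∂π_i/∂q_i = 0 with rivals' quantities fixed: 169 - 8q_i - 4·Σ_{j≠i} q_j = 0.
With identical firms every q_j equals q_i, so Σ_{j≠i} q_j = 2q_i and 169 = 16q_i, giving q_i = 169/16.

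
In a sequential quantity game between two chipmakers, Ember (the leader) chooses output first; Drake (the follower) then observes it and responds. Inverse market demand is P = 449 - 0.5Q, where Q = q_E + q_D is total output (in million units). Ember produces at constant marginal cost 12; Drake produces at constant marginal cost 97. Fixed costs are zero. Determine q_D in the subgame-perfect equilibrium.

91

The follower Drake best-responds to any q_E: π_D = (449 - 0.5Q)q_D - 97q_D.
Setting the follower's marginal profit to zero, 352 - (1/2)q_E - q_D = 0, i.e. q_D = (352 - (1/2)q_E).
The leader anticipates this reaction. Substituting into P = 449 - 0.5Q gives P = 273 - (1/4)q_E, so π_E = (273 - (1/4)q_E)q_E - 12q_E.
Maximising: ∂π_E/∂q_E = 261 - (1/2)q_E = 0, giving q_E = 522.
Then q_D = (352 - (1/2)·522) = 91.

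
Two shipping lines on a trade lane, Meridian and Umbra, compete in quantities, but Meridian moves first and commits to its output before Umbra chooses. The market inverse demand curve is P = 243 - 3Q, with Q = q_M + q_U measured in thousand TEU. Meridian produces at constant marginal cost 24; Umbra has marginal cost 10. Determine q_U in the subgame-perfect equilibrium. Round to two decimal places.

21.75

The follower Umbra best-responds to any q_M: π_U = (243 - 3Q)q_U - 10q_U.
∂π_U/∂q_U = 233 - 3q_M - 6q_U = 0 gives the reaction function q_U = (233 - 3q_M)/6.
The leader anticipates this reaction. Substituting into P = 243 - 3Q gives P = 253/2 - (3/2)q_M, so π_M = (253/2 - (3/2)q_M)q_M - 24q_M.
Maximising: ∂π_M/∂q_M = 205/2 - 3q_M = 0, giving q_M = 205/6.
Then q_U = (233 - 3·(205/6))/6 = 87/4.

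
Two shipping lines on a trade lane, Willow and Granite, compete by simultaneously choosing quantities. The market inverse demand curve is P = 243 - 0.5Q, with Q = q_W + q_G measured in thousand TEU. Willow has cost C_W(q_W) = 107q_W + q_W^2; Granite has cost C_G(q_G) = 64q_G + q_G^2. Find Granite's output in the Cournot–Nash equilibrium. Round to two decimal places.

Willow's profit: π_W = (243 - 0.5Q)q_W - (107q_W + q_W²). Setting ∂π_W/∂q_W = 0: 136 - 3q_W - (1/2)(q_G) = 0.
Granite's first-order condition: 179 - 3q_G - (1/2)(q_W) = 0.
Rearranging gives the reaction functions q_W = (136 - (1/2)q_G)/3 and q_G = (179 - (1/2)q_W)/3.
Substituting one into the other gives q_W = 182/5 and q_G = 268/5.

53.60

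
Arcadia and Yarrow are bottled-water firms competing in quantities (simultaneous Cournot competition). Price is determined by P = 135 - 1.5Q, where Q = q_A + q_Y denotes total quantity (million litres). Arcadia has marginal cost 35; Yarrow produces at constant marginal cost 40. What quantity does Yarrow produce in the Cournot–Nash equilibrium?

Arcadia's profit: π_A = (135 - 1.5Q)q_A - (35q_A). Setting ∂π_A/∂q_A = 0: 100 - 3q_A - (3/2)(q_Y) = 0.
Yarrow's first-order condition: 95 - 3q_Y - (3/2)(q_A) = 0.
Rearranging gives the reaction functions q_A = (100 - (3/2)q_Y)/3 and q_Y = (95 - (3/2)q_A)/3.
Solving the pair: q_A = 70/3, q_Y = 20.

20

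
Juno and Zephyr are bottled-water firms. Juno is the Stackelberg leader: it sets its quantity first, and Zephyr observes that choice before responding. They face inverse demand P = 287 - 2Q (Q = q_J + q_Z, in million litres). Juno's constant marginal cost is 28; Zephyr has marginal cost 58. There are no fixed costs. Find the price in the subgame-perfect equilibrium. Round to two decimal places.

100.25

Solve by backward induction. Given q_J, the follower Zephyr maximises π_Z = (287 - 2q_J - 2q_Z)q_Z - 58q_Z.
Follower FOC: 229 - 2q_J - 4q_Z = 0, so q_Z(q_J) = (229 - 2q_J)/4.
The leader anticipates this reaction. Substituting into P = 287 - 2Q gives P = 345/2 - q_J, so π_J = (345/2 - q_J)q_J - 28q_J.
Leader FOC: 289/2 - 2q_J = 0, so q_J = 289/4.
Then q_Z = (229 - 2·(289/4))/4 = 169/8.
Total output Q = 747/8, so price P = 287 - 2·(747/8) = 401/4.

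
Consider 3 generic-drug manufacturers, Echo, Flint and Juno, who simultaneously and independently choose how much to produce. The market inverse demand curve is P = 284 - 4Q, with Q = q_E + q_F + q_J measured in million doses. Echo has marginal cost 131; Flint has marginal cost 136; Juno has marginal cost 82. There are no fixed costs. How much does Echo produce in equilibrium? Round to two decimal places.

Echo's profit: π_E = (284 - 4Q)q_E - (131q_E). Setting ∂π_E/∂q_E = 0: 153 - 8q_E - 4(q_F + q_J) = 0.
Flint's first-order condition: 148 - 8q_F - 4(q_E + q_J) = 0.
Juno's profit: π_J = (284 - 4Q)q_J - (82q_J). Setting ∂π_J/∂q_J = 0: 202 - 8q_J - 4(q_E + q_F) = 0.
Adding the 3 conditions: 503 − 8Q − 8Q = 0, i.e. Q = 503/16.
Back-substituting: q_E = (153 − 503/4)/4 = 109/16, q_F = (148 − 503/4)/4 = 89/16, q_J = (202 − 503/4)/4 = 305/16.

6.81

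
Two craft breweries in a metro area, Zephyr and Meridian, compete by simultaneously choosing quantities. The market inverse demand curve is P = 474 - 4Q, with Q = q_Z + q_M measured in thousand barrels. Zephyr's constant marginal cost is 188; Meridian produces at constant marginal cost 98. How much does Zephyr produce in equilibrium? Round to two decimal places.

Zephyr's profit: π_Z = (474 - 4Q)q_Z - (188q_Z). Setting ∂π_Z/∂q_Z = 0: 286 - 8q_Z - 4(q_M) = 0.
Meridian's profit: π_M = (474 - 4Q)q_M - (98q_M). Setting ∂π_M/∂q_M = 0: 376 - 8q_M - 4(q_Z) = 0.
Rearranging gives the reaction functions q_Z = (286 - 4q_M)/8 and q_M = (376 - 4q_Z)/8.
Substituting one into the other gives q_Z = 49/3 and q_M = 233/6.

16.33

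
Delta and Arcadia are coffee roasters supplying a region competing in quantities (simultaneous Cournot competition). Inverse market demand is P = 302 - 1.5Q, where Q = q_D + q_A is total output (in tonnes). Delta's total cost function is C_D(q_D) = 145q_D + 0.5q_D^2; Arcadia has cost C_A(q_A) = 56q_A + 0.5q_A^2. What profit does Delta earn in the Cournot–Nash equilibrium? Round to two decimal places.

709.62

Delta's profit: π_D = (302 - 1.5Q)q_D - (145q_D + (1/2)q_D²). Setting ∂π_D/∂q_D = 0: 157 - 4q_D - (3/2)(q_A) = 0.
Arcadia's first-order condition: 246 - 4q_A - (3/2)(q_D) = 0.
Best responses: q_D = (157 - (3/2)q_A)/4, q_A = (246 - (3/2)q_D)/4.
Substituting one into the other gives q_D = 1036/55 and q_A = 54.4364.
Price P = 302 - (3/2)·(806/11) = 192.0909.
Delta's profit: 192.0909·(1036/55) - 145·(1036/55) - (1/2)(1036/55)² = 709.6172.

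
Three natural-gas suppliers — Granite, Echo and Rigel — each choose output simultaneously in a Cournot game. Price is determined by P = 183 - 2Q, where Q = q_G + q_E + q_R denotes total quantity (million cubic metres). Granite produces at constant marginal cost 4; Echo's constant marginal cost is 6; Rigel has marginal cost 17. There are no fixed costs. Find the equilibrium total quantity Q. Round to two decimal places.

Granite's profit: π_G = (183 - 2Q)q_G - (4q_G). Setting ∂π_G/∂q_G = 0: 179 - 4q_G - 2(q_E + q_R) = 0.
Echo's profit: π_E = (183 - 2Q)q_E - (6q_E). Setting ∂π_E/∂q_E = 0: 177 - 4q_E - 2(q_G + q_R) = 0.
Rigel's profit: π_R = (183 - 2Q)q_R - (17q_R). Setting ∂π_R/∂q_R = 0: 166 - 4q_R - 2(q_G + q_E) = 0.
Adding the 3 conditions: 522 − 4Q − 4Q = 0, i.e. Q = 261/4.
Back-substituting: q_G = (179 − 261/2)/2 = 97/4, q_E = (177 − 261/2)/2 = 93/4, q_R = (166 − 261/2)/2 = 71/4.
Total output Q = 97/4 + 93/4 + 71/4 = 261/4.

65.25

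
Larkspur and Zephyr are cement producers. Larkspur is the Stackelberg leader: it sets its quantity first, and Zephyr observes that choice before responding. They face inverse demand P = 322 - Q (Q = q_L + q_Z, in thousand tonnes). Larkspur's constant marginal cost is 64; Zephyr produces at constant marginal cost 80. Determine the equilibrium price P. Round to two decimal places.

132.50

The follower Zephyr best-responds to any q_L: π_Z = (322 - Q)q_Z - 80q_Z.
Follower FOC: 242 - q_L - 2q_Z = 0, so q_Z(q_L) = (242 - q_L)/2.
Larkspur substitutes q_Z(q_L) into its own profit: π_L = q_L(322 - q_L - (242 - q_L)/2) - 64q_L = (201 - (1/2)q_L)q_L - 64q_L.
The leader's first-order condition 137 - q_L = 0 yields q_L = 137.
Then q_Z = (242 - 137)/2 = 105/2.
Total output Q = 379/2, so price P = 322 - 379/2 = 265/2.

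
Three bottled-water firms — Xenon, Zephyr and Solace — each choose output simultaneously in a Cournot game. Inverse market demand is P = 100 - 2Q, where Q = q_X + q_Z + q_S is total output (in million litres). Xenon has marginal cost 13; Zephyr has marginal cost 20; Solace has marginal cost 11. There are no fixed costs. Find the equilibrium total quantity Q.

Xenon's profit: π_X = (100 - 2Q)q_X - (13q_X). Setting ∂π_X/∂q_X = 0: 87 - 4q_X - 2(q_Z + q_S) = 0.
Zephyr's profit: π_Z = (100 - 2Q)q_Z - (20q_Z). Setting ∂π_Z/∂q_Z = 0: 80 - 4q_Z - 2(q_X + q_S) = 0.
Solace's first-order condition: 89 - 4q_S - 2(q_X + q_Z) = 0.
Adding the 3 conditions: 256 − 4Q − 4Q = 0, i.e. Q = 32.
Back-substituting: q_X = (87 − 64)/2 = 23/2, q_Z = (80 − 64)/2 = 8, q_S = (89 − 64)/2 = 25/2.
Total output Q = 23/2 + 8 + 25/2 = 32.

32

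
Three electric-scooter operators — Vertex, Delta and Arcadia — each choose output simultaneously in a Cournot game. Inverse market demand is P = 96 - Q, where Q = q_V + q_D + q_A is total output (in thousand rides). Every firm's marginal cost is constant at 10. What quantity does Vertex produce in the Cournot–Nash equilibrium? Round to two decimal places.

Each firm earns π_i = (96 - Q)q_i - 10q_i.
Setting ∂π_i/∂q_i = 0 with rivals' quantities fixed: 86 - 2q_i - Σ_{j≠i} q_j = 0.
With identical firms every q_j equals q_i, so Σ_{j≠i} q_j = 2q_i and 86 = 4q_i, giving q_i = 43/2.

21.50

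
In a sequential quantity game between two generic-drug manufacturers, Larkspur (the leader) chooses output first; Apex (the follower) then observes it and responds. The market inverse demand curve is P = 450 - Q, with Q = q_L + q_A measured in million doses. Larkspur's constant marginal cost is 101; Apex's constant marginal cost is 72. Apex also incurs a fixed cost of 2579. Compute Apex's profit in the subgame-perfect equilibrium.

9302

Solve by backward induction. Given q_L, the follower Apex maximises π_A = (450 - q_L - q_A)q_A - 72q_A.
∂π_A/∂q_A = 378 - q_L - 2q_A = 0 gives the reaction function q_A = (378 - q_L)/2.
The leader anticipates this reaction. Substituting into P = 450 - Q gives P = 261 - (1/2)q_L, so π_L = (261 - (1/2)q_L)q_L - 101q_L.
Maximising: ∂π_L/∂q_L = 160 - q_L = 0, giving q_L = 160.
Then q_A = (378 - 160)/2 = 109.
Price P = 450 - 269 = 181.
Apex's profit: (181 - 72)·109 - 2579 = 9302.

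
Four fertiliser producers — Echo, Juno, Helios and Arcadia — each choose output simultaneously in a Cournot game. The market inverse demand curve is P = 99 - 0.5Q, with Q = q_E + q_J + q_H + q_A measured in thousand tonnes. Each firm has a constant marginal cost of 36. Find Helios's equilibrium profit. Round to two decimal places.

Each firm earns π_i = (99 - 0.5Q)q_i - 36q_i.
Setting ∂π_i/∂q_i = 0 with rivals' quantities fixed: 63 - q_i - (1/2)·Σ_{j≠i} q_j = 0.
By symmetry each firm produces the same amount; substituting Σ_{j≠i} q_j = 3q_i yields q_i = 63/(5/2) = 126/5.
Price P = 99 - (1/2)·(504/5) = 243/5.
Helios's profit: (243/5 - 36)·(126/5) = 317.5200.

317.52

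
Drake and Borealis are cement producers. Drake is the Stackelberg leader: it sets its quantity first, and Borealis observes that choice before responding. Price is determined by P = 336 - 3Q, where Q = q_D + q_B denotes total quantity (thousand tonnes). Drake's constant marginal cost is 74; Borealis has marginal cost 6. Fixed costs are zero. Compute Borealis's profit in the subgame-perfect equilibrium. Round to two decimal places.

4524.08

Solve by backward induction. Given q_D, the follower Borealis maximises π_B = (336 - 3q_D - 3q_B)q_B - 6q_B.
∂π_B/∂q_B = 330 - 3q_D - 6q_B = 0 gives the reaction function q_B = (330 - 3q_D)/6.
The leader anticipates this reaction. Substituting into P = 336 - 3Q gives P = 171 - (3/2)q_D, so π_D = (171 - (3/2)q_D)q_D - 74q_D.
Leader FOC: 97 - 3q_D = 0, so q_D = 97/3.
Then q_B = (330 - 3·(97/3))/6 = 233/6.
Price P = 336 - 3·(427/6) = 245/2.
Borealis's profit: (245/2 - 6)·(233/6) = 4524.0833.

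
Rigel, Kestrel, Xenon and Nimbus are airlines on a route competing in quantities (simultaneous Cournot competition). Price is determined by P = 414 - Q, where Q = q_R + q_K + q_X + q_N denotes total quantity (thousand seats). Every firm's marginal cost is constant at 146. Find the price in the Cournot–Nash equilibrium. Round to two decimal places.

199.60

Each firm earns π_i = (414 - Q)q_i - 146q_i.
Setting ∂π_i/∂q_i = 0 with rivals' quantities fixed: 268 - 2q_i - Σ_{j≠i} q_j = 0.
By symmetry each firm produces the same amount; substituting Σ_{j≠i} q_j = 3q_i yields q_i = 268/5.
Total output Q = 1072/5, so price P = 414 - 1072/5 = 998/5.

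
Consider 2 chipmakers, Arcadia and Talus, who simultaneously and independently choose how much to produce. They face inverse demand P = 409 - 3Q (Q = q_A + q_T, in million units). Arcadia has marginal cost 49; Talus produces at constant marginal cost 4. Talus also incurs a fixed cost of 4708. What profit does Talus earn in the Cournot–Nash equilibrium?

2792

Arcadia's profit: π_A = (409 - 3Q)q_A - (49q_A). Setting ∂π_A/∂q_A = 0: 360 - 6q_A - 3(q_T) = 0.
Talus's profit: π_T = (409 - 3Q)q_T - (4q_T). Setting ∂π_T/∂q_T = 0: 405 - 6q_T - 3(q_A) = 0.
Rearranging gives the reaction functions q_A = (360 - 3q_T)/6 and q_T = (405 - 3q_A)/6.
Substituting one into the other gives q_A = 35 and q_T = 50.
Price P = 409 - 3·85 = 154.
Talus's profit: (154 - 4)·50 - 4708 = 2792.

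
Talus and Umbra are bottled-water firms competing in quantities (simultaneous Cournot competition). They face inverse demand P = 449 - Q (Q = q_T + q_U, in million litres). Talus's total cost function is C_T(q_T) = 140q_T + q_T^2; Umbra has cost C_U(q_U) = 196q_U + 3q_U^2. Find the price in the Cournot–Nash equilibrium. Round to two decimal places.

Talus's profit: π_T = (449 - Q)q_T - (140q_T + q_T²). Setting ∂π_T/∂q_T = 0: 309 - 4q_T - (q_U) = 0.
Umbra's profit: π_U = (449 - Q)q_U - (196q_U + 3q_U²). Setting ∂π_U/∂q_U = 0: 253 - 8q_U - (q_T) = 0.
Best responses: q_T = (309 - q_U)/4, q_U = (253 - q_T)/8.
Solving the pair: q_T = 71.5806, q_U = 703/31.
Total output Q = 94.2581, so price P = 449 - 94.2581 = 354.7419.

354.74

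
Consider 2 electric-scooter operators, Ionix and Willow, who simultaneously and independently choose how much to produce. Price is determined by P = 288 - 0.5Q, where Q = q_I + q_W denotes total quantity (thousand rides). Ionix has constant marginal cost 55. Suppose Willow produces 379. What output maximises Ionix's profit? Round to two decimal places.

With the rival's output fixed at 379, Ionix's profit is π_I = (288 - (1/2)·379 - (1/2)q_I)q_I - (55q_I) = (197/2 - (1/2)q_I)q_I - (55q_I).
∂π_I/∂q_I = 87/2 - q_I = 0, so q_I = 87/2.

43.50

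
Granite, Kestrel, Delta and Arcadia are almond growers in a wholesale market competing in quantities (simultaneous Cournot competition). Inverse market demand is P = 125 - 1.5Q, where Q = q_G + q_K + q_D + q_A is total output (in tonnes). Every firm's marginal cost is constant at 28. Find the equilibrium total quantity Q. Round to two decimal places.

51.73

Each firm earns π_i = (125 - 1.5Q)q_i - 28q_i.
First-order condition (treating rivals' output as given): 97 - 3q_i - (3/2)·Σ_{j≠i} q_j = 0.
By symmetry each firm produces the same amount; substituting Σ_{j≠i} q_j = 3q_i yields q_i = 97/(15/2) = 194/15.
Total output Q = 194/15 + 194/15 + 194/15 + 194/15 = 776/15.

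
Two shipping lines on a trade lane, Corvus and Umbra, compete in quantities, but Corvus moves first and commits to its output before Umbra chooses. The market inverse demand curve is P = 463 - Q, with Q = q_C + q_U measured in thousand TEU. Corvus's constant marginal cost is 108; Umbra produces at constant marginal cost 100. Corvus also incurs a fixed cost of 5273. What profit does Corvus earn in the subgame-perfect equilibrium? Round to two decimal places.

9778.13

Solve by backward induction. Given q_C, the follower Umbra maximises π_U = (463 - q_C - q_U)q_U - 100q_U.
Setting the follower's marginal profit to zero, 363 - q_C - 2q_U = 0, i.e. q_U = (363 - q_C)/2.
Corvus substitutes q_U(q_C) into its own profit: π_C = q_C(463 - q_C - (363 - q_C)/2) - 108q_C = (563/2 - (1/2)q_C)q_C - 108q_C.
The leader's first-order condition 347/2 - q_C = 0 yields q_C = 347/2.
Then q_U = (363 - 347/2)/2 = 379/4.
Price P = 463 - 1073/4 = 779/4.
Corvus's profit: (779/4 - 108)·(347/2) - 5273 = 9778.1250.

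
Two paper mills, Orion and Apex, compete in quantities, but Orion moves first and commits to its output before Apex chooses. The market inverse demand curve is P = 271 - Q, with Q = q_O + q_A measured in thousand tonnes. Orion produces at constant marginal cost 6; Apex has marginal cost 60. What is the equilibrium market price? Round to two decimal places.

Solve by backward induction. Given q_O, the follower Apex maximises π_A = (271 - q_O - q_A)q_A - 60q_A.
Follower FOC: 211 - q_O - 2q_A = 0, so q_A(q_O) = (211 - q_O)/2.
The leader anticipates this reaction. Substituting into P = 271 - Q gives P = 331/2 - (1/2)q_O, so π_O = (331/2 - (1/2)q_O)q_O - 6q_O.
Maximising: ∂π_O/∂q_O = 319/2 - q_O = 0, giving q_O = 319/2.
Then q_A = (211 - 319/2)/2 = 103/4.
Total output Q = 741/4, so price P = 271 - 741/4 = 343/4.

85.75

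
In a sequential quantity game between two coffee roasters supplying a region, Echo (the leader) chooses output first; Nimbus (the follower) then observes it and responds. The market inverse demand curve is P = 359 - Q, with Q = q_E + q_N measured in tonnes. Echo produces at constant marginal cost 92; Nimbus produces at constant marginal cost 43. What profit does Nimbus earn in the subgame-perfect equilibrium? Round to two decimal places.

10712.25

Solve by backward induction. Given q_E, the follower Nimbus maximises π_N = (359 - q_E - q_N)q_N - 43q_N.
Follower FOC: 316 - q_E - 2q_N = 0, so q_N(q_E) = (316 - q_E)/2.
The leader anticipates this reaction. Substituting into P = 359 - Q gives P = 201 - (1/2)q_E, so π_E = (201 - (1/2)q_E)q_E - 92q_E.
Leader FOC: 109 - q_E = 0, so q_E = 109.
Then q_N = (316 - 109)/2 = 207/2.
Price P = 359 - 425/2 = 293/2.
Nimbus's profit: (293/2 - 43)·(207/2) = 10712.2500.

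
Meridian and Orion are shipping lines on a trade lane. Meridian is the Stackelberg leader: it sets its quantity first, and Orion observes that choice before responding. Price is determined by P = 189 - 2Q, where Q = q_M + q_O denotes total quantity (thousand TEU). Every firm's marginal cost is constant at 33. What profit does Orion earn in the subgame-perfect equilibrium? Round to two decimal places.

Solve by backward induction. Given q_M, the follower Orion maximises π_O = (189 - 2q_M - 2q_O)q_O - 33q_O.
∂π_O/∂q_O = 156 - 2q_M - 4q_O = 0 gives the reaction function q_O = (156 - 2q_M)/4.
Meridian substitutes q_O(q_M) into its own profit: π_M = q_M(189 - 2q_M - (156 - 2q_M)/2) - 33q_M = (111 - q_M)q_M - 33q_M.
Leader FOC: 78 - 2q_M = 0, so q_M = 39.
Then q_O = (156 - 2·39)/4 = 39/2.
Price P = 189 - 2·(117/2) = 72.
Orion's profit: (72 - 33)·(39/2) = 1521/2.

760.50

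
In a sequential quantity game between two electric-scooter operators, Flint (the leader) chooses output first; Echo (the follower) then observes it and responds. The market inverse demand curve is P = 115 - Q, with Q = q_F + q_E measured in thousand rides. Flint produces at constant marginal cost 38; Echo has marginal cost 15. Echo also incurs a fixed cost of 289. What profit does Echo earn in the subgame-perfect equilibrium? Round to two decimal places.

The follower Echo best-responds to any q_F: π_E = (115 - Q)q_E - 15q_E.
Setting the follower's marginal profit to zero, 100 - q_F - 2q_E = 0, i.e. q_E = (100 - q_F)/2.
Flint substitutes q_E(q_F) into its own profit: π_F = q_F(115 - q_F - (100 - q_F)/2) - 38q_F = (65 - (1/2)q_F)q_F - 38q_F.
Leader FOC: 27 - q_F = 0, so q_F = 27.
Then q_E = (100 - 27)/2 = 73/2.
Price P = 115 - 127/2 = 103/2.
Echo's profit: (103/2 - 15)·(73/2) - 289 = 1043.2500.

1043.25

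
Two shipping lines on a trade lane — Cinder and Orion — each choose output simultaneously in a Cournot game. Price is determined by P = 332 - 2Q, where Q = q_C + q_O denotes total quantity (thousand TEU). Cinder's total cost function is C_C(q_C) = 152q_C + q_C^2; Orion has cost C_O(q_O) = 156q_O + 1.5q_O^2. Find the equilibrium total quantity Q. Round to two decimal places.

42.21

Cinder's profit: π_C = (332 - 2Q)q_C - (152q_C + q_C²). Setting ∂π_C/∂q_C = 0: 180 - 6q_C - 2(q_O) = 0.
Orion's profit: π_O = (332 - 2Q)q_O - (156q_O + (3/2)q_O²). Setting ∂π_O/∂q_O = 0: 176 - 7q_O - 2(q_C) = 0.
Rearranging gives the reaction functions q_C = (180 - 2q_O)/6 and q_O = (176 - 2q_C)/7.
Solving the pair: q_C = 454/19, q_O = 348/19.
Total output Q = 454/19 + 348/19 = 802/19.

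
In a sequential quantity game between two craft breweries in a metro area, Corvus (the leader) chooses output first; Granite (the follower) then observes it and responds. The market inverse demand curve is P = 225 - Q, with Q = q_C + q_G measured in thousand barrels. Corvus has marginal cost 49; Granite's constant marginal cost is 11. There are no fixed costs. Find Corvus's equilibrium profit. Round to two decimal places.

The follower Granite best-responds to any q_C: π_G = (225 - Q)q_G - 11q_G.
Setting the follower's marginal profit to zero, 214 - q_C - 2q_G = 0, i.e. q_G = (214 - q_C)/2.
The leader anticipates this reaction. Substituting into P = 225 - Q gives P = 118 - (1/2)q_C, so π_C = (118 - (1/2)q_C)q_C - 49q_C.
Leader FOC: 69 - q_C = 0, so q_C = 69.
Then q_G = (214 - 69)/2 = 145/2.
Price P = 225 - 283/2 = 167/2.
Corvus's profit: (167/2 - 49)·69 = 2380.5000.

2380.50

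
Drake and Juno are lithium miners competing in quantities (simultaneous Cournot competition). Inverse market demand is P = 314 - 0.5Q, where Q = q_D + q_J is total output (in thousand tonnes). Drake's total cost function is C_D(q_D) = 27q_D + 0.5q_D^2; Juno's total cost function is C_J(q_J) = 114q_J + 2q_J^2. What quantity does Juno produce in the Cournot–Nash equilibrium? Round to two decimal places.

Drake's profit: π_D = (314 - 0.5Q)q_D - (27q_D + (1/2)q_D²). Setting ∂π_D/∂q_D = 0: 287 - 2q_D - (1/2)(q_J) = 0.
Juno's profit: π_J = (314 - 0.5Q)q_J - (114q_J + 2q_J²). Setting ∂π_J/∂q_J = 0: 200 - 5q_J - (1/2)(q_D) = 0.
So q_D = (287 - (1/2)q_J)/2 and q_J = (200 - (1/2)q_D)/5.
Solving the pair: q_D = 1780/13, q_J = 342/13.

26.31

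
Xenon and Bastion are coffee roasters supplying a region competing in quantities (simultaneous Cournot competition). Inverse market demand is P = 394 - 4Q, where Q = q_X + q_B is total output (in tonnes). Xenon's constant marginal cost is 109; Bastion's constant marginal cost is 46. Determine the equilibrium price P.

183

Xenon's profit: π_X = (394 - 4Q)q_X - (109q_X). Setting ∂π_X/∂q_X = 0: 285 - 8q_X - 4(q_B) = 0.
Bastion's first-order condition: 348 - 8q_B - 4(q_X) = 0.
So q_X = (285 - 4q_B)/8 and q_B = (348 - 4q_X)/8.
Substituting one into the other gives q_X = 37/2 and q_B = 137/4.
Total output Q = 211/4, so price P = 394 - 4·(211/4) = 183.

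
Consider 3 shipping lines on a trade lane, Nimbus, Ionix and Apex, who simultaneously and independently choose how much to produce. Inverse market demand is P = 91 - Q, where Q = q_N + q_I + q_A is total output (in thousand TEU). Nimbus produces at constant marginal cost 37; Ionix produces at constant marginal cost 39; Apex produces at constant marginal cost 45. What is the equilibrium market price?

53

Nimbus's profit: π_N = (91 - Q)q_N - (37q_N). Setting ∂π_N/∂q_N = 0: 54 - 2q_N - (q_I + q_A) = 0.
Ionix's first-order condition: 52 - 2q_I - (q_N + q_A) = 0.
Apex's profit: π_A = (91 - Q)q_A - (45q_A). Setting ∂π_A/∂q_A = 0: 46 - 2q_A - (q_N + q_I) = 0.
Summing all 3 equations gives 152 − 4Q = 0, hence Q = 38.
Back-substituting: q_N = (54 − 38) = 16, q_I = (52 − 38) = 14, q_A = (46 − 38) = 8.
Total output Q = 38, so price P = 91 - 38 = 53.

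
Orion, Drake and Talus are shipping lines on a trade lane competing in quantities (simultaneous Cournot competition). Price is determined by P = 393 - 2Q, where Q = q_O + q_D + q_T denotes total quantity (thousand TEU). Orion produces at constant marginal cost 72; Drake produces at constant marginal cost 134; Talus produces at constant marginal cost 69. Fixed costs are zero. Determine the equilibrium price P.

Orion's profit: π_O = (393 - 2Q)q_O - (72q_O). Setting ∂π_O/∂q_O = 0: 321 - 4q_O - 2(q_D + q_T) = 0.
Drake's first-order condition: 259 - 4q_D - 2(q_O + q_T) = 0.
Talus's profit: π_T = (393 - 2Q)q_T - (69q_T). Setting ∂π_T/∂q_T = 0: 324 - 4q_T - 2(q_O + q_D) = 0.
Adding the 3 first-order conditions: 904 − 8Q = 0, so Q = 113.
Back-substituting: q_O = (321 − 226)/2 = 95/2, q_D = (259 − 226)/2 = 33/2, q_T = (324 − 226)/2 = 49.
Total output Q = 113, so price P = 393 - 2·113 = 167.

167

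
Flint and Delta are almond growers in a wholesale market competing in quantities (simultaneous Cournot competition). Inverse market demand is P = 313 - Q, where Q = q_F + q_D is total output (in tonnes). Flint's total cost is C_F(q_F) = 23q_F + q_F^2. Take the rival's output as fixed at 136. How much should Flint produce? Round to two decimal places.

38.50

With the rival's output fixed at 136, Flint's profit is π_F = (313 - 136 - q_F)q_F - (23q_F + q_F²) = (177 - q_F)q_F - (23q_F + q_F²).
∂π_F/∂q_F = 154 - 4q_F = 0, so q_F = 77/2.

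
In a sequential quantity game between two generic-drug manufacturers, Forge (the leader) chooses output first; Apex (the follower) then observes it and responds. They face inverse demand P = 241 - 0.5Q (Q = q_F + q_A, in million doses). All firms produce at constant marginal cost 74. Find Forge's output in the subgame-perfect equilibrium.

167

The follower Apex best-responds to any q_F: π_A = (241 - 0.5Q)q_A - 74q_A.
∂π_A/∂q_A = 167 - (1/2)q_F - q_A = 0 gives the reaction function q_A = (167 - (1/2)q_F).
The leader anticipates this reaction. Substituting into P = 241 - 0.5Q gives P = 315/2 - (1/4)q_F, so π_F = (315/2 - (1/4)q_F)q_F - 74q_F.
Leader FOC: 167/2 - (1/2)q_F = 0, so q_F = 167.
Then q_A = (167 - (1/2)·167) = 167/2.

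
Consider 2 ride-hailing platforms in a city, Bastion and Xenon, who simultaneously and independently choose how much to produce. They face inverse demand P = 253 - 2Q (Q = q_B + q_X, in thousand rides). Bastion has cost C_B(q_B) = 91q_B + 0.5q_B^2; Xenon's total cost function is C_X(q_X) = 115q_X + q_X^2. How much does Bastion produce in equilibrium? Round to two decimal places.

Bastion's profit: π_B = (253 - 2Q)q_B - (91q_B + (1/2)q_B²). Setting ∂π_B/∂q_B = 0: 162 - 5q_B - 2(q_X) = 0.
Xenon's first-order condition: 138 - 6q_X - 2(q_B) = 0.
Rearranging gives the reaction functions q_B = (162 - 2q_X)/5 and q_X = (138 - 2q_B)/6.
Solving the pair: q_B = 348/13, q_X = 183/13.

26.77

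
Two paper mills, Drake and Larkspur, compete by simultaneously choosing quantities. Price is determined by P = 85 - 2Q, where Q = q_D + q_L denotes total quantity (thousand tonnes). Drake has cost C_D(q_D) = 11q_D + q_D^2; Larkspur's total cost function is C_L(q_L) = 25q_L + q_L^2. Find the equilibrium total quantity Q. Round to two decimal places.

Drake's profit: π_D = (85 - 2Q)q_D - (11q_D + q_D²). Setting ∂π_D/∂q_D = 0: 74 - 6q_D - 2(q_L) = 0.
Larkspur's first-order condition: 60 - 6q_L - 2(q_D) = 0.
Best responses: q_D = (74 - 2q_L)/6, q_L = (60 - 2q_D)/6.
Solving the pair: q_D = 81/8, q_L = 53/8.
Total output Q = 81/8 + 53/8 = 67/4.

16.75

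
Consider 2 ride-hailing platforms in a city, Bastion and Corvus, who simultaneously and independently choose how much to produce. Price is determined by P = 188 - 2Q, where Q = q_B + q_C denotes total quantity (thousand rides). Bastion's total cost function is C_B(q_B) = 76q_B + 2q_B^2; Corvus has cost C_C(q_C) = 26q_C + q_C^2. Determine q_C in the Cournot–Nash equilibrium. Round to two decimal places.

Bastion's profit: π_B = (188 - 2Q)q_B - (76q_B + 2q_B²). Setting ∂π_B/∂q_B = 0: 112 - 8q_B - 2(q_C) = 0.
Corvus's first-order condition: 162 - 6q_C - 2(q_B) = 0.
Rearranging gives the reaction functions q_B = (112 - 2q_C)/8 and q_C = (162 - 2q_B)/6.
Substituting one into the other gives q_B = 87/11 and q_C = 268/11.

24.36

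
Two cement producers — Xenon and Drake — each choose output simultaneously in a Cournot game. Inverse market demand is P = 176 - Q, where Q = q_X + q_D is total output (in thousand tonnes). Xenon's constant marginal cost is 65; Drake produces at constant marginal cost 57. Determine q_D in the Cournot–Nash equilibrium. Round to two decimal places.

Xenon's profit: π_X = (176 - Q)q_X - (65q_X). Setting ∂π_X/∂q_X = 0: 111 - 2q_X - (q_D) = 0.
Drake's profit: π_D = (176 - Q)q_D - (57q_D). Setting ∂π_D/∂q_D = 0: 119 - 2q_D - (q_X) = 0.
Rearranging gives the reaction functions q_X = (111 - q_D)/2 and q_D = (119 - q_X)/2.
Solving the pair: q_X = 103/3, q_D = 127/3.

42.33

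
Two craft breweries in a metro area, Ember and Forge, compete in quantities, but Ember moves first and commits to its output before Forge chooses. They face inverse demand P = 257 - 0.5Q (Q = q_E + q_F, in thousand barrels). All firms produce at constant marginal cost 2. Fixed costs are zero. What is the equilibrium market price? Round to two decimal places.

The follower Forge best-responds to any q_E: π_F = (257 - 0.5Q)q_F - 2q_F.
Follower FOC: 255 - (1/2)q_E - q_F = 0, so q_F(q_E) = (255 - (1/2)q_E).
Ember substitutes q_F(q_E) into its own profit: π_E = q_E(257 - (1/2)q_E - (255 - (1/2)q_E)/2) - 2q_E = (259/2 - (1/4)q_E)q_E - 2q_E.
Maximising: ∂π_E/∂q_E = 255/2 - (1/2)q_E = 0, giving q_E = 255.
Then q_F = (255 - (1/2)·255) = 255/2.
Total output Q = 765/2, so price P = 257 - (1/2)·(765/2) = 263/4.

65.75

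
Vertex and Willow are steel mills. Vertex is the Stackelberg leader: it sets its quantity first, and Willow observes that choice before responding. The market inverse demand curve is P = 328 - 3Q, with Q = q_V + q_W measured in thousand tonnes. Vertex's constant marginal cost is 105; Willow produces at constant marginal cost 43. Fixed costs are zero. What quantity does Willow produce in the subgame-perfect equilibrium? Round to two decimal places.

Solve by backward induction. Given q_V, the follower Willow maximises π_W = (328 - 3q_V - 3q_W)q_W - 43q_W.
Setting the follower's marginal profit to zero, 285 - 3q_V - 6q_W = 0, i.e. q_W = (285 - 3q_V)/6.
Vertex substitutes q_W(q_V) into its own profit: π_V = q_V(328 - 3q_V - (285 - 3q_V)/2) - 105q_V = (371/2 - (3/2)q_V)q_V - 105q_V.
Leader FOC: 161/2 - 3q_V = 0, so q_V = 161/6.
Then q_W = (285 - 3·(161/6))/6 = 409/12.

34.08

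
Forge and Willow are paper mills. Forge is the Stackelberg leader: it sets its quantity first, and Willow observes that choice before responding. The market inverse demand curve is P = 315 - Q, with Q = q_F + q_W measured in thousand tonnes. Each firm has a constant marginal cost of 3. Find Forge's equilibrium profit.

The follower Willow best-responds to any q_F: π_W = (315 - Q)q_W - 3q_W.
∂π_W/∂q_W = 312 - q_F - 2q_W = 0 gives the reaction function q_W = (312 - q_F)/2.
Forge substitutes q_W(q_F) into its own profit: π_F = q_F(315 - q_F - (312 - q_F)/2) - 3q_F = (159 - (1/2)q_F)q_F - 3q_F.
Maximising: ∂π_F/∂q_F = 156 - q_F = 0, giving q_F = 156.
Then q_W = (312 - 156)/2 = 78.
Price P = 315 - 234 = 81.
Forge's profit: (81 - 3)·156 = 12168.

12168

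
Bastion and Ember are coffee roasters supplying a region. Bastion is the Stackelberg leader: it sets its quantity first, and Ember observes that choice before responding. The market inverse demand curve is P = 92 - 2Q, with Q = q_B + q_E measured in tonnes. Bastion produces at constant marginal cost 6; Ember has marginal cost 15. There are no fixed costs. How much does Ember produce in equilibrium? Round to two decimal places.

The follower Ember best-responds to any q_B: π_E = (92 - 2Q)q_E - 15q_E.
Setting the follower's marginal profit to zero, 77 - 2q_B - 4q_E = 0, i.e. q_E = (77 - 2q_B)/4.
The leader anticipates this reaction. Substituting into P = 92 - 2Q gives P = 107/2 - q_B, so π_B = (107/2 - q_B)q_B - 6q_B.
The leader's first-order condition 95/2 - 2q_B = 0 yields q_B = 95/4.
Then q_E = (77 - 2·(95/4))/4 = 59/8.

7.38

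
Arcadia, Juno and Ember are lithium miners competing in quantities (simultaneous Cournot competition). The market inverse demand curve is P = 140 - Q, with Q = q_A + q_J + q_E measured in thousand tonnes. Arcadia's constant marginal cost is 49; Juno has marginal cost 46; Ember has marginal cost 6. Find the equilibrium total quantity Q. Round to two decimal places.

79.75

Arcadia's profit: π_A = (140 - Q)q_A - (49q_A). Setting ∂π_A/∂q_A = 0: 91 - 2q_A - (q_J + q_E) = 0.
Juno's profit: π_J = (140 - Q)q_J - (46q_J). Setting ∂π_J/∂q_J = 0: 94 - 2q_J - (q_A + q_E) = 0.
Ember's first-order condition: 134 - 2q_E - (q_A + q_J) = 0.
Adding the 3 conditions: 319 − 2Q − 2Q = 0, i.e. Q = 319/4.
Back-substituting: q_A = (91 − 319/4) = 45/4, q_J = (94 − 319/4) = 57/4, q_E = (134 − 319/4) = 217/4.
Total output Q = 45/4 + 57/4 + 217/4 = 319/4.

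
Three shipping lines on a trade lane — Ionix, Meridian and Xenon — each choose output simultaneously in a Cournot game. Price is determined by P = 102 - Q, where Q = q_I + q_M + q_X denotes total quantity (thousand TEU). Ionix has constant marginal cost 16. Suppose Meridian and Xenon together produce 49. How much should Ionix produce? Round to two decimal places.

18.50

With rivals' combined output fixed at 49, Ionix's profit is π_I = (102 - 49 - q_I)q_I - (16q_I) = (53 - q_I)q_I - (16q_I).
∂π_I/∂q_I = 37 - 2q_I = 0, so q_I = 37/2.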